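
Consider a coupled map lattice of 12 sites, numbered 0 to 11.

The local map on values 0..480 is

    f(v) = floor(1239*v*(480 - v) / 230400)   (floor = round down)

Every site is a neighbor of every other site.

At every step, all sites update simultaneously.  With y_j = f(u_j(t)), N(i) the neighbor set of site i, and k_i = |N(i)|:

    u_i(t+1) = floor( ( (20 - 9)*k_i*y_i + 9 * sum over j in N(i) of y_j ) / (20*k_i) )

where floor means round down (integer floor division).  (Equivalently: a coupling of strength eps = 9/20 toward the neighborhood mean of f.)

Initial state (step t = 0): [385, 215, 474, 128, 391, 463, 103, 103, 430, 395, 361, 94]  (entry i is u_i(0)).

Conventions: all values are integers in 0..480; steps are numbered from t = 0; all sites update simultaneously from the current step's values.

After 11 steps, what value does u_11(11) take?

Simulating step by step:
t=0: [385, 215, 474, 128, 391, 463, 103, 103, 430, 395, 361, 94]
t=1: [186, 242, 94, 210, 182, 108, 192, 192, 145, 178, 204, 186]
t=2: [286, 294, 236, 291, 285, 246, 288, 288, 269, 284, 290, 286]
t=3: [298, 296, 304, 297, 298, 304, 298, 298, 302, 299, 297, 298]
t=4: [290, 291, 288, 291, 290, 288, 290, 290, 289, 290, 291, 290]
t=5: [295, 295, 296, 295, 295, 296, 295, 295, 295, 295, 295, 295]
t=6: [292, 292, 292, 292, 292, 292, 292, 292, 292, 292, 292, 292]
t=7: [295, 295, 295, 295, 295, 295, 295, 295, 295, 295, 295, 295]
t=8: [293, 293, 293, 293, 293, 293, 293, 293, 293, 293, 293, 293]
t=9: [294, 294, 294, 294, 294, 294, 294, 294, 294, 294, 294, 294]
t=10: [294, 294, 294, 294, 294, 294, 294, 294, 294, 294, 294, 294]
t=11: [294, 294, 294, 294, 294, 294, 294, 294, 294, 294, 294, 294]

Answer: u_11(11) = 294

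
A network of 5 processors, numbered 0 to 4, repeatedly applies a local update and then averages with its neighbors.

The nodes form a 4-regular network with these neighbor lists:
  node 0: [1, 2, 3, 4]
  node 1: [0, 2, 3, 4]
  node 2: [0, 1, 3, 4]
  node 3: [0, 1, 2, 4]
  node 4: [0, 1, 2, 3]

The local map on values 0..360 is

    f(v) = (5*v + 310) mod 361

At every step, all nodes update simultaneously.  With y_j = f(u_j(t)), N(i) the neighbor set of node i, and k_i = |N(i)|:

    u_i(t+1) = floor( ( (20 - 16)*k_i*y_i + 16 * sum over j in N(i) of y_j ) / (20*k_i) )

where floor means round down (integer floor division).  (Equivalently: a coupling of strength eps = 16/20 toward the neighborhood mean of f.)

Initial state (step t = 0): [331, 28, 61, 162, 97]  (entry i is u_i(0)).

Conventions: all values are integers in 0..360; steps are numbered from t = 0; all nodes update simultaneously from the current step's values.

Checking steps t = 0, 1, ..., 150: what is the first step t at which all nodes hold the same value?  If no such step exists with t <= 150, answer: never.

Answer: 1
Key observation: Synchronization is absorbing here: once all nodes are equal they stay equal, and step 1 is the first all-equal step.

Derivation:
t=0: [331, 28, 61, 162, 97]  (not all equal)
t=1: [122, 122, 122, 122, 122]  (all equal)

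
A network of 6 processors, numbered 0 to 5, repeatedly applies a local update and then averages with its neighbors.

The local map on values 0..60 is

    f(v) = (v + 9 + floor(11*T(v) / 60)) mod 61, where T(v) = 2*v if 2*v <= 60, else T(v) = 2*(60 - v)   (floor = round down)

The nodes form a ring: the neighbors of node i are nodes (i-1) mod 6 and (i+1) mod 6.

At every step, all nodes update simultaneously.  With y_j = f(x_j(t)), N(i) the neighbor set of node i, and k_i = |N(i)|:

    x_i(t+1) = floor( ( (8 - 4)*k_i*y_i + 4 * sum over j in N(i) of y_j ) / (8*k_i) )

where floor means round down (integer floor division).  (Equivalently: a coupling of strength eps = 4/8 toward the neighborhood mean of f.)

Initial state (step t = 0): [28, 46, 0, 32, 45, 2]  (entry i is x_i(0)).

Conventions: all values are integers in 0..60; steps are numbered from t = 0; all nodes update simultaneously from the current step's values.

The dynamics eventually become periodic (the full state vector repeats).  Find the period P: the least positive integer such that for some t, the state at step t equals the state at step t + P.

Simulating step by step:
t=0: [28, 46, 0, 32, 45, 2]
t=1: [41, 44, 32, 42, 45, 32]
t=2: [55, 55, 54, 56, 56, 54]
t=3: [4, 4, 4, 4, 4, 4]
t=4: [14, 14, 14, 14, 14, 14]
t=5: [28, 28, 28, 28, 28, 28]
t=6: [47, 47, 47, 47, 47, 47]
t=7: [60, 60, 60, 60, 60, 60]
t=8: [8, 8, 8, 8, 8, 8]
t=9: [19, 19, 19, 19, 19, 19]
t=10: [34, 34, 34, 34, 34, 34]
t=11: [52, 52, 52, 52, 52, 52]
t=12: [2, 2, 2, 2, 2, 2]
t=13: [11, 11, 11, 11, 11, 11]
t=14: [24, 24, 24, 24, 24, 24]
t=15: [41, 41, 41, 41, 41, 41]
t=16: [56, 56, 56, 56, 56, 56]
t=17: [5, 5, 5, 5, 5, 5]
t=18: [15, 15, 15, 15, 15, 15]
t=19: [29, 29, 29, 29, 29, 29]
t=20: [48, 48, 48, 48, 48, 48]
t=21: [0, 0, 0, 0, 0, 0]
t=22: [9, 9, 9, 9, 9, 9]
t=23: [21, 21, 21, 21, 21, 21]
t=24: [37, 37, 37, 37, 37, 37]
t=25: [54, 54, 54, 54, 54, 54]
t=26: [4, 4, 4, 4, 4, 4]

Answer: 23
Key observation: The state at step 3, [4, 4, 4, 4, 4, 4], reappears at step 26 — and no state repeats earlier — so the cycle the system enters has period 23.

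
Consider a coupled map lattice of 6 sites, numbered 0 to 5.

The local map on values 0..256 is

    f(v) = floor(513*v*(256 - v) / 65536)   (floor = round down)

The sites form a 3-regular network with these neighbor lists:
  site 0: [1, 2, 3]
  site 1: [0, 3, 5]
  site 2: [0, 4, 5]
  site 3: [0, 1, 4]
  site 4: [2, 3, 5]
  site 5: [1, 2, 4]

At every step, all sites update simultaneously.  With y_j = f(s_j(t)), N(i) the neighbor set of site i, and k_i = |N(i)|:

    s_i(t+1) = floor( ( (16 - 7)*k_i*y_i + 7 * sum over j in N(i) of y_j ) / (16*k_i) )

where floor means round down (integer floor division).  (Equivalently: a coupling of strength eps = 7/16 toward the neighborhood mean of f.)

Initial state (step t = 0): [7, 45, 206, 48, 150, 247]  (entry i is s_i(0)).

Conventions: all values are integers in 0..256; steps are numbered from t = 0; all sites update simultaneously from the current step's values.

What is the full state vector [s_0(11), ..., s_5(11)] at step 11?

Answer: [128, 128, 128, 128, 128, 128]

Derivation:
t=0: [7, 45, 206, 48, 150, 247]
t=1: [41, 57, 67, 74, 95, 50]
t=2: [81, 86, 94, 99, 108, 89]
t=3: [113, 114, 118, 118, 122, 117]
t=4: [126, 126, 126, 126, 127, 126]
t=5: [128, 128, 128, 128, 128, 128]
t=6: [128, 128, 128, 128, 128, 128]
t=7: [128, 128, 128, 128, 128, 128]
t=8: [128, 128, 128, 128, 128, 128]
t=9: [128, 128, 128, 128, 128, 128]
t=10: [128, 128, 128, 128, 128, 128]
t=11: [128, 128, 128, 128, 128, 128]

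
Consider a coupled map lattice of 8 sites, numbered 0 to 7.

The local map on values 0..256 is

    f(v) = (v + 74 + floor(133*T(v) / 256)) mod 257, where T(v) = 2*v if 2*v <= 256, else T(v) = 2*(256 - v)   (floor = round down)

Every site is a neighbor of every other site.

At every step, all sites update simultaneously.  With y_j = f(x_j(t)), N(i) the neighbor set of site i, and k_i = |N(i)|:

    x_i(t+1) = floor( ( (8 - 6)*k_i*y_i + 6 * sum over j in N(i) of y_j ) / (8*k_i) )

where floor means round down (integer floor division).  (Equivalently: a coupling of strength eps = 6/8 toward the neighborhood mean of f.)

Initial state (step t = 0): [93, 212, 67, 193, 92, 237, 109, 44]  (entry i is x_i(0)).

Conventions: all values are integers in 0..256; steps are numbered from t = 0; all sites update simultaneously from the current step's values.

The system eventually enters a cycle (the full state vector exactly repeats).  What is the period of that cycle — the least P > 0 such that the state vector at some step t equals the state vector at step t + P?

Simulating step by step:
t=0: [93, 212, 67, 193, 92, 237, 109, 44]
t=1: [69, 79, 99, 79, 69, 79, 74, 92]
t=2: [178, 181, 150, 181, 178, 181, 179, 148]
t=3: [75, 75, 76, 75, 75, 75, 75, 76]
t=4: [226, 226, 226, 226, 226, 226, 226, 226]
t=5: [74, 74, 74, 74, 74, 74, 74, 74]
t=6: [224, 224, 224, 224, 224, 224, 224, 224]
t=7: [74, 74, 74, 74, 74, 74, 74, 74]

Answer: 2
Key observation: The state at step 5, [74, 74, 74, 74, 74, 74, 74, 74], reappears at step 7 — and no state repeats earlier — so the cycle the system enters has period 2.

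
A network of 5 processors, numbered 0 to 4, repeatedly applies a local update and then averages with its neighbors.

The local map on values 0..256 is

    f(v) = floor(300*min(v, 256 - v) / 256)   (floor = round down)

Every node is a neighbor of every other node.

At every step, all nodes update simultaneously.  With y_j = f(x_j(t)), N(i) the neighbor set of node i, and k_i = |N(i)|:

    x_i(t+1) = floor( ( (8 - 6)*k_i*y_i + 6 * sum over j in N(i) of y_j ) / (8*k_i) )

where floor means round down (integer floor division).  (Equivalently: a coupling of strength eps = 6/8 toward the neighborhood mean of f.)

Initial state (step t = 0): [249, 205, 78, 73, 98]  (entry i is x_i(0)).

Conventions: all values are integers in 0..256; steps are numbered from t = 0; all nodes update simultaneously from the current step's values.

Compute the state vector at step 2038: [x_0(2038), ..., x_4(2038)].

Simulating step by step:
t=0: [249, 205, 78, 73, 98]
t=1: [67, 70, 72, 72, 74]
t=2: [82, 82, 82, 82, 83]
t=3: [96, 96, 96, 96, 96]
t=4: [112, 112, 112, 112, 112]
t=5: [131, 131, 131, 131, 131]
t=6: [146, 146, 146, 146, 146]
t=7: [128, 128, 128, 128, 128]
t=8: [150, 150, 150, 150, 150]
t=9: [124, 124, 124, 124, 124]
t=10: [145, 145, 145, 145, 145]
t=11: [130, 130, 130, 130, 130]
t=12: [147, 147, 147, 147, 147]
t=13: [127, 127, 127, 127, 127]
t=14: [148, 148, 148, 148, 148]
t=15: [126, 126, 126, 126, 126]
t=16: [147, 147, 147, 147, 147]

Answer: [148, 148, 148, 148, 148]
Key observation: The state at step 12, [147, 147, 147, 147, 147], reappears at step 16: the system is in a cycle of period 4 from step 12 on.  Therefore the state at step 2038 equals the state at step 12 + ((2038 - 12) mod 4) = 14, which is [148, 148, 148, 148, 148].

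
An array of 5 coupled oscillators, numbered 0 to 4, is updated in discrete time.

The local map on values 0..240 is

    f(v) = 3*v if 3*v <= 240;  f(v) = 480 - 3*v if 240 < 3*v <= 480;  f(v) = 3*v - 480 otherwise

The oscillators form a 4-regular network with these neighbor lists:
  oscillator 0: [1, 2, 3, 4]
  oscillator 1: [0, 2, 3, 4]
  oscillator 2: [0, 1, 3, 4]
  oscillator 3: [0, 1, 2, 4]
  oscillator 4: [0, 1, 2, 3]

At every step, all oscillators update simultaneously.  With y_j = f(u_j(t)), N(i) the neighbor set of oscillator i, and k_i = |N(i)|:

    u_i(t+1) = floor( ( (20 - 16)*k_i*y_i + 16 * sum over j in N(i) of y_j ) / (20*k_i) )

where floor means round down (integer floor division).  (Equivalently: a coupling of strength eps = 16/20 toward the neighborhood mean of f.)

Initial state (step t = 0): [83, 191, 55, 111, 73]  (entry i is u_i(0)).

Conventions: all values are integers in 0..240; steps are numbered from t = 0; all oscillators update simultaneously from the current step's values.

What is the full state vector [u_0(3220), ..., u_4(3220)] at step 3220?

Simulating step by step:
t=0: [83, 191, 55, 111, 73]
t=1: [171, 171, 171, 171, 171]
t=2: [33, 33, 33, 33, 33]
t=3: [99, 99, 99, 99, 99]
t=4: [183, 183, 183, 183, 183]
t=5: [69, 69, 69, 69, 69]
t=6: [207, 207, 207, 207, 207]
t=7: [141, 141, 141, 141, 141]
t=8: [57, 57, 57, 57, 57]
t=9: [171, 171, 171, 171, 171]

Answer: [183, 183, 183, 183, 183]
Key observation: The state at step 1, [171, 171, 171, 171, 171], reappears at step 9: the system is in a cycle of period 8 from step 1 on.  Therefore the state at step 3220 equals the state at step 1 + ((3220 - 1) mod 8) = 4, which is [183, 183, 183, 183, 183].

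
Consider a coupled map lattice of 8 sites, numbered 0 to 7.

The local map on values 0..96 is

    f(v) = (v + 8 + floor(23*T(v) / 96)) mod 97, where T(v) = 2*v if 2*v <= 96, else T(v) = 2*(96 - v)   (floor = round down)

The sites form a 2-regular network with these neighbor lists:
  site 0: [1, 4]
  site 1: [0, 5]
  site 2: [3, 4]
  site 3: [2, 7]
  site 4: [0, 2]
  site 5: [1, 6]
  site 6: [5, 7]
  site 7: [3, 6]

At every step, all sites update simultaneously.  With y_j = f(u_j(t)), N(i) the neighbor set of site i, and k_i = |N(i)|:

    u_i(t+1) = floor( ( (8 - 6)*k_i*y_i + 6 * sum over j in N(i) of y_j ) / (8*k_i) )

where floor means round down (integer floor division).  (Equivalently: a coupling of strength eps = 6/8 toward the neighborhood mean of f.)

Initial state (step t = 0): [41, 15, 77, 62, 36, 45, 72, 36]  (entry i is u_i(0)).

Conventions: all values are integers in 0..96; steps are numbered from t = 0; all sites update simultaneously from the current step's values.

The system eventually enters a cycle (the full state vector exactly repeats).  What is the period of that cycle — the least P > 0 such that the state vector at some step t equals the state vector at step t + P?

Answer: 6
Key observation: The state at step 15, [2, 2, 2, 2, 2, 2, 2, 2], reappears at step 21 — and no state repeats earlier — so the cycle the system enters has period 6.

Derivation:
t=0: [41, 15, 77, 62, 36, 45, 72, 36]
t=1: [51, 60, 78, 79, 76, 63, 73, 81]
t=2: [86, 83, 94, 95, 88, 87, 91, 94]
t=3: [1, 1, 4, 5, 2, 2, 3, 5]
t=4: [9, 9, 12, 14, 10, 10, 12, 13]
t=5: [21, 21, 25, 26, 22, 22, 24, 26]
t=6: [39, 39, 43, 45, 41, 40, 43, 44]
t=7: [66, 65, 71, 72, 68, 67, 70, 72]
t=8: [88, 87, 90, 90, 89, 88, 89, 90]
t=9: [2, 2, 3, 3, 2, 2, 2, 3]
t=10: [10, 10, 11, 12, 10, 10, 10, 11]
t=11: [22, 22, 23, 24, 22, 22, 22, 23]
t=12: [40, 40, 41, 42, 40, 40, 40, 41]
t=13: [67, 67, 68, 68, 67, 67, 67, 68]
t=14: [88, 88, 88, 89, 88, 88, 88, 88]
t=15: [2, 2, 2, 2, 2, 2, 2, 2]
t=16: [10, 10, 10, 10, 10, 10, 10, 10]
t=17: [22, 22, 22, 22, 22, 22, 22, 22]
t=18: [40, 40, 40, 40, 40, 40, 40, 40]
t=19: [67, 67, 67, 67, 67, 67, 67, 67]
t=20: [88, 88, 88, 88, 88, 88, 88, 88]
t=21: [2, 2, 2, 2, 2, 2, 2, 2]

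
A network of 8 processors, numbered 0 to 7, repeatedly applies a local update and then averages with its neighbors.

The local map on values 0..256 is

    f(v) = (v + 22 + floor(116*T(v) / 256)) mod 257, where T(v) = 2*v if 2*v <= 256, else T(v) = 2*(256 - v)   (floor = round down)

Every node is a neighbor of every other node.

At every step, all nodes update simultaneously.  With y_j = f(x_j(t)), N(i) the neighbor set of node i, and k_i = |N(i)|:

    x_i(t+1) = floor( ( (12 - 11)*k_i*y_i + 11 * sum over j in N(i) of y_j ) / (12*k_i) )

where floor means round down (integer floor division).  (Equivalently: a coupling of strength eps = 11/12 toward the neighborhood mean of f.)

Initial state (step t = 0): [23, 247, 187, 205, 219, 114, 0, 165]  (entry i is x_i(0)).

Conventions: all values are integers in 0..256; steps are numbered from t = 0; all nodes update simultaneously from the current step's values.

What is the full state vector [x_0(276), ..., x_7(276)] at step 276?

Simulating step by step:
t=0: [23, 247, 187, 205, 219, 114, 0, 165]
t=1: [49, 52, 52, 52, 52, 41, 51, 52]
t=2: [117, 117, 117, 117, 117, 118, 117, 117]
t=3: [245, 245, 245, 245, 245, 245, 245, 245]
t=4: [19, 19, 19, 19, 19, 19, 19, 19]
t=5: [58, 58, 58, 58, 58, 58, 58, 58]
t=6: [132, 132, 132, 132, 132, 132, 132, 132]
t=7: [9, 9, 9, 9, 9, 9, 9, 9]
t=8: [39, 39, 39, 39, 39, 39, 39, 39]
t=9: [96, 96, 96, 96, 96, 96, 96, 96]
t=10: [205, 205, 205, 205, 205, 205, 205, 205]
t=11: [16, 16, 16, 16, 16, 16, 16, 16]
t=12: [52, 52, 52, 52, 52, 52, 52, 52]
t=13: [121, 121, 121, 121, 121, 121, 121, 121]
t=14: [252, 252, 252, 252, 252, 252, 252, 252]
t=15: [20, 20, 20, 20, 20, 20, 20, 20]
t=16: [60, 60, 60, 60, 60, 60, 60, 60]
t=17: [136, 136, 136, 136, 136, 136, 136, 136]
t=18: [9, 9, 9, 9, 9, 9, 9, 9]

Answer: [52, 52, 52, 52, 52, 52, 52, 52]
Key observation: The state at step 7, [9, 9, 9, 9, 9, 9, 9, 9], reappears at step 18: the system is in a cycle of period 11 from step 7 on.  Therefore the state at step 276 equals the state at step 7 + ((276 - 7) mod 11) = 12, which is [52, 52, 52, 52, 52, 52, 52, 52].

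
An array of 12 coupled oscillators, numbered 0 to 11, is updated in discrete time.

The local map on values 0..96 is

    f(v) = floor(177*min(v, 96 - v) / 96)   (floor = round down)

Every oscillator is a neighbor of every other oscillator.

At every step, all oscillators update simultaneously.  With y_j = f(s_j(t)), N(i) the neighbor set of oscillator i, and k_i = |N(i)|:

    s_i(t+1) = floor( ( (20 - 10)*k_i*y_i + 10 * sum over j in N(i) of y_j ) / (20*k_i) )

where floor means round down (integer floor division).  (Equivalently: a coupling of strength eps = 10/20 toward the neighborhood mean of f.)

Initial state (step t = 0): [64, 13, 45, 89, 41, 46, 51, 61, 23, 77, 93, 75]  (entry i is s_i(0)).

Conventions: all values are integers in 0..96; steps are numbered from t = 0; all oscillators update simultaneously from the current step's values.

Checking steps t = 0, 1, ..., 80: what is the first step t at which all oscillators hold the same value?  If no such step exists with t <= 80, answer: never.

Answer: 22
Key observation: Synchronization is absorbing here: once all oscillators are equal they stay equal, and step 22 is the first all-equal step.

Derivation:
t=0: [64, 13, 45, 89, 41, 46, 51, 61, 23, 77, 93, 75]  (not all equal)
t=1: [54, 37, 64, 32, 61, 65, 64, 56, 46, 43, 29, 44]  (not all equal)
t=2: [71, 67, 63, 63, 66, 62, 63, 70, 75, 72, 61, 73]  (not all equal)
t=3: [49, 52, 55, 55, 53, 56, 55, 50, 45, 48, 57, 47]  (not all equal)
t=4: [82, 80, 77, 77, 79, 76, 77, 81, 80, 83, 75, 82]  (not all equal)
t=5: [28, 29, 32, 32, 30, 33, 32, 29, 29, 27, 34, 28]  (not all equal)
t=6: [53, 54, 57, 57, 55, 57, 57, 54, 54, 52, 58, 53]  (not all equal)
t=7: [76, 75, 73, 73, 74, 73, 73, 75, 75, 77, 72, 76]  (not all equal)
t=8: [37, 38, 40, 40, 39, 40, 40, 38, 38, 37, 41, 37]  (not all equal)
t=9: [69, 70, 71, 71, 71, 71, 71, 70, 70, 69, 72, 69]  (not all equal)
t=10: [47, 46, 46, 46, 46, 46, 46, 46, 46, 47, 45, 47]  (not all equal)
t=11: [85, 84, 84, 84, 84, 84, 84, 84, 84, 85, 83, 85]  (not all equal)
t=12: [20, 21, 21, 21, 21, 21, 21, 21, 21, 20, 22, 20]  (not all equal)
t=13: [36, 37, 37, 37, 37, 37, 37, 37, 37, 36, 38, 36]  (not all equal)
t=14: [66, 67, 67, 67, 67, 67, 67, 67, 67, 66, 68, 66]  (not all equal)
t=15: [54, 53, 53, 53, 53, 53, 53, 53, 53, 54, 52, 54]  (not all equal)
t=16: [77, 78, 78, 78, 78, 78, 78, 78, 78, 77, 79, 77]  (not all equal)
t=17: [34, 33, 33, 33, 33, 33, 33, 33, 33, 34, 32, 34]  (not all equal)
t=18: [61, 60, 60, 60, 60, 60, 60, 60, 60, 61, 59, 61]  (not all equal)
t=19: [64, 65, 65, 65, 65, 65, 65, 65, 65, 64, 66, 64]  (not all equal)
t=20: [58, 57, 57, 57, 57, 57, 57, 57, 57, 58, 56, 58]  (not all equal)
t=21: [70, 70, 70, 70, 70, 70, 70, 70, 70, 70, 71, 70]  (not all equal)
t=22: [46, 46, 46, 46, 46, 46, 46, 46, 46, 46, 46, 46]  (all equal)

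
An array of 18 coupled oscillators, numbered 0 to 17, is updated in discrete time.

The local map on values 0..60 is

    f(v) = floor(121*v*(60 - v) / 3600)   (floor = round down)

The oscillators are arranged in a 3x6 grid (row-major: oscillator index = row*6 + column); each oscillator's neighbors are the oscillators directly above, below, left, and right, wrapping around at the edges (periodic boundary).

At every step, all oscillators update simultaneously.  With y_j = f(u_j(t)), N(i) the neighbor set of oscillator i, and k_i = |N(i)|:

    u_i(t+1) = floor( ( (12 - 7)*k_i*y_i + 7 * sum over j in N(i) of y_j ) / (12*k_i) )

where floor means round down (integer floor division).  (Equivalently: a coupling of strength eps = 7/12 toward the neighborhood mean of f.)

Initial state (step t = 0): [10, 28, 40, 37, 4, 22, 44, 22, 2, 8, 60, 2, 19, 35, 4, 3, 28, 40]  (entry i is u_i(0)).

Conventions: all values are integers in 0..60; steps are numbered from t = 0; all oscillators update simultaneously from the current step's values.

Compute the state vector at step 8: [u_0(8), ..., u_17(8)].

Simulating step by step:
t=0: [10, 28, 40, 37, 4, 22, 44, 22, 2, 8, 60, 2, 19, 35, 4, 3, 28, 40]
t=1: [22, 26, 20, 19, 15, 19, 20, 24, 12, 10, 7, 12, 24, 25, 12, 13, 18, 23]
t=2: [27, 28, 24, 23, 22, 24, 26, 27, 21, 17, 16, 21, 28, 27, 21, 20, 22, 26]
t=3: [29, 29, 28, 27, 27, 28, 28, 28, 27, 25, 25, 27, 29, 29, 27, 26, 27, 28]
t=4: [30, 30, 29, 29, 29, 29, 29, 29, 29, 29, 29, 29, 30, 29, 29, 29, 29, 29]
t=5: [30, 30, 30, 30, 30, 30, 30, 30, 30, 30, 30, 30, 30, 30, 30, 30, 30, 30]
t=6: [30, 30, 30, 30, 30, 30, 30, 30, 30, 30, 30, 30, 30, 30, 30, 30, 30, 30]
t=7: [30, 30, 30, 30, 30, 30, 30, 30, 30, 30, 30, 30, 30, 30, 30, 30, 30, 30]
t=8: [30, 30, 30, 30, 30, 30, 30, 30, 30, 30, 30, 30, 30, 30, 30, 30, 30, 30]

Answer: [30, 30, 30, 30, 30, 30, 30, 30, 30, 30, 30, 30, 30, 30, 30, 30, 30, 30]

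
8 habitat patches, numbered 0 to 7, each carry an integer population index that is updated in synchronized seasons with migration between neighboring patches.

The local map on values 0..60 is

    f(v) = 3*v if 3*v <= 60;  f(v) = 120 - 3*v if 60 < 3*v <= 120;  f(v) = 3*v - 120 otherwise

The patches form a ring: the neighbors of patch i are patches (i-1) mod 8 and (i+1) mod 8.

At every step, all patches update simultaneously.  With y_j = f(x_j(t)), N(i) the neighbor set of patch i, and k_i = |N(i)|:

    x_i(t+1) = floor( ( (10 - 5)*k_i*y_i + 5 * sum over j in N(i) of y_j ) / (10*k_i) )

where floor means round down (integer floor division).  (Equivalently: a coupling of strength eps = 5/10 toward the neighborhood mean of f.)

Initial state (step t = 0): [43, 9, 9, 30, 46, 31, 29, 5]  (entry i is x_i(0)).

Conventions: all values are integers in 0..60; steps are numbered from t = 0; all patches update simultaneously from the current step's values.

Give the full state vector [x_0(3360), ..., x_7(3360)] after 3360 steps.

Simulating step by step:
t=0: [43, 9, 9, 30, 46, 31, 29, 5]
t=1: [15, 22, 27, 26, 23, 26, 27, 18]
t=2: [49, 48, 43, 43, 46, 43, 43, 48]
t=3: [25, 21, 12, 11, 13, 11, 12, 21]
t=4: [51, 48, 40, 35, 36, 35, 40, 48]
t=5: [28, 20, 9, 10, 13, 10, 9, 20]
t=6: [48, 45, 36, 31, 34, 31, 36, 45]
t=7: [19, 16, 16, 21, 22, 21, 16, 16]
t=8: [52, 50, 50, 54, 55, 54, 50, 50]
t=9: [33, 31, 33, 39, 43, 39, 33, 31]
t=10: [24, 24, 18, 9, 6, 9, 18, 24]
t=11: [48, 49, 45, 31, 22, 31, 45, 49]
t=12: [25, 23, 21, 30, 40, 30, 21, 23]
t=13: [48, 51, 48, 29, 15, 29, 48, 51]
t=14: [28, 28, 28, 33, 39, 33, 28, 28]
t=15: [36, 36, 32, 20, 12, 20, 32, 36]
t=16: [12, 15, 30, 45, 48, 45, 30, 15]
t=17: [40, 39, 30, 21, 19, 21, 30, 39]
t=18: [1, 9, 30, 50, 57, 50, 30, 9]
t=19: [15, 21, 29, 35, 40, 35, 29, 21]
t=20: [51, 48, 34, 15, 7, 15, 34, 48]
t=21: [28, 24, 26, 32, 33, 32, 26, 24]
t=22: [42, 43, 39, 27, 22, 27, 39, 43]
t=23: [7, 6, 13, 33, 46, 33, 13, 6]
t=24: [19, 24, 29, 24, 19, 24, 29, 24]
t=25: [52, 46, 40, 46, 52, 46, 40, 46]
t=26: [27, 18, 9, 18, 27, 18, 9, 18]
t=27: [46, 43, 40, 43, 46, 43, 40, 43]
t=28: [13, 9, 4, 9, 13, 9, 4, 9]
t=29: [33, 26, 19, 26, 33, 26, 19, 26]
t=30: [31, 40, 49, 40, 31, 40, 49, 40]
t=31: [13, 13, 13, 13, 13, 13, 13, 13]
t=32: [39, 39, 39, 39, 39, 39, 39, 39]
t=33: [3, 3, 3, 3, 3, 3, 3, 3]
t=34: [9, 9, 9, 9, 9, 9, 9, 9]
t=35: [27, 27, 27, 27, 27, 27, 27, 27]
t=36: [39, 39, 39, 39, 39, 39, 39, 39]

Answer: [39, 39, 39, 39, 39, 39, 39, 39]
Key observation: The state at step 32, [39, 39, 39, 39, 39, 39, 39, 39], reappears at step 36: the system is in a cycle of period 4 from step 32 on.  Therefore the state at step 3360 equals the state at step 32 + ((3360 - 32) mod 4) = 32, which is [39, 39, 39, 39, 39, 39, 39, 39].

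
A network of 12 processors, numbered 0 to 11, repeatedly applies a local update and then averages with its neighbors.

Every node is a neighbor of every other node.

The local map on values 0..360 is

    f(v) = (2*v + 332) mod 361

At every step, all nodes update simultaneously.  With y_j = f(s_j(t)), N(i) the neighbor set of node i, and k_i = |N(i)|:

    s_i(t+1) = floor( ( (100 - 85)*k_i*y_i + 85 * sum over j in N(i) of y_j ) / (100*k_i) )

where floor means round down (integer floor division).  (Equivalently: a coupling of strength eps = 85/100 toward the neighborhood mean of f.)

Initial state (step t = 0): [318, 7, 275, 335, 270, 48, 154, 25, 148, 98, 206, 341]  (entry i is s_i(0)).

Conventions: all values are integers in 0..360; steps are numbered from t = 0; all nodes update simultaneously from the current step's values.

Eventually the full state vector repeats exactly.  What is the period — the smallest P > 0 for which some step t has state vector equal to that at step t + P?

Answer: 18
Key observation: The state at step 4, [238, 238, 238, 238, 238, 238, 238, 238, 238, 238, 238, 238], reappears at step 22 — and no state repeats earlier — so the cycle the system enters has period 18.

Derivation:
t=0: [318, 7, 275, 335, 270, 48, 154, 25, 148, 98, 206, 341]
t=1: [195, 202, 189, 197, 188, 182, 197, 179, 196, 189, 179, 198]
t=2: [159, 160, 185, 160, 185, 184, 160, 183, 159, 185, 183, 160]
t=3: [312, 313, 316, 313, 316, 316, 313, 316, 312, 316, 316, 313]
t=4: [238, 238, 238, 238, 238, 238, 238, 238, 238, 238, 238, 238]
t=5: [86, 86, 86, 86, 86, 86, 86, 86, 86, 86, 86, 86]
t=6: [143, 143, 143, 143, 143, 143, 143, 143, 143, 143, 143, 143]
t=7: [257, 257, 257, 257, 257, 257, 257, 257, 257, 257, 257, 257]
t=8: [124, 124, 124, 124, 124, 124, 124, 124, 124, 124, 124, 124]
t=9: [219, 219, 219, 219, 219, 219, 219, 219, 219, 219, 219, 219]
t=10: [48, 48, 48, 48, 48, 48, 48, 48, 48, 48, 48, 48]
t=11: [67, 67, 67, 67, 67, 67, 67, 67, 67, 67, 67, 67]
t=12: [105, 105, 105, 105, 105, 105, 105, 105, 105, 105, 105, 105]
t=13: [181, 181, 181, 181, 181, 181, 181, 181, 181, 181, 181, 181]
t=14: [333, 333, 333, 333, 333, 333, 333, 333, 333, 333, 333, 333]
t=15: [276, 276, 276, 276, 276, 276, 276, 276, 276, 276, 276, 276]
t=16: [162, 162, 162, 162, 162, 162, 162, 162, 162, 162, 162, 162]
t=17: [295, 295, 295, 295, 295, 295, 295, 295, 295, 295, 295, 295]
t=18: [200, 200, 200, 200, 200, 200, 200, 200, 200, 200, 200, 200]
t=19: [10, 10, 10, 10, 10, 10, 10, 10, 10, 10, 10, 10]
t=20: [352, 352, 352, 352, 352, 352, 352, 352, 352, 352, 352, 352]
t=21: [314, 314, 314, 314, 314, 314, 314, 314, 314, 314, 314, 314]
t=22: [238, 238, 238, 238, 238, 238, 238, 238, 238, 238, 238, 238]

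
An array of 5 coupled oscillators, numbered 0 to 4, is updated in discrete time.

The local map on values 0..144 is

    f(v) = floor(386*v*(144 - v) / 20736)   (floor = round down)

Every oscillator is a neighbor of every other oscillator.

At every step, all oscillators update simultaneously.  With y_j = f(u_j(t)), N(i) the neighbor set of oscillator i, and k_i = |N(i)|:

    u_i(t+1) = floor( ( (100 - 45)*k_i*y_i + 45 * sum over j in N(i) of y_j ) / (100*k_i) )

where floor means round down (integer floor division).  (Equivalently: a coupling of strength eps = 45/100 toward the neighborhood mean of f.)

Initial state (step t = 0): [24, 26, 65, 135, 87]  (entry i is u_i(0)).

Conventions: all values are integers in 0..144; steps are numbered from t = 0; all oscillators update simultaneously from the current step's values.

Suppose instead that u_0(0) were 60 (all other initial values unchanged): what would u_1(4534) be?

Answer: u_1(4534) = 91
Key observation: The state at step 4, [91, 91, 91, 91, 91], reappears at step 6: the system is in a cycle of period 2 from step 4 on.  Therefore the state at step 4534 equals the state at step 4 + ((4534 - 4) mod 2) = 4, which is [91, 91, 91, 91, 91].

Derivation:
t=0: [60, 26, 65, 135, 87]
t=1: [81, 65, 81, 50, 80]
t=2: [93, 93, 93, 90, 93]
t=3: [88, 88, 88, 89, 88]
t=4: [91, 91, 91, 91, 91]
t=5: [89, 89, 89, 89, 89]
t=6: [91, 91, 91, 91, 91]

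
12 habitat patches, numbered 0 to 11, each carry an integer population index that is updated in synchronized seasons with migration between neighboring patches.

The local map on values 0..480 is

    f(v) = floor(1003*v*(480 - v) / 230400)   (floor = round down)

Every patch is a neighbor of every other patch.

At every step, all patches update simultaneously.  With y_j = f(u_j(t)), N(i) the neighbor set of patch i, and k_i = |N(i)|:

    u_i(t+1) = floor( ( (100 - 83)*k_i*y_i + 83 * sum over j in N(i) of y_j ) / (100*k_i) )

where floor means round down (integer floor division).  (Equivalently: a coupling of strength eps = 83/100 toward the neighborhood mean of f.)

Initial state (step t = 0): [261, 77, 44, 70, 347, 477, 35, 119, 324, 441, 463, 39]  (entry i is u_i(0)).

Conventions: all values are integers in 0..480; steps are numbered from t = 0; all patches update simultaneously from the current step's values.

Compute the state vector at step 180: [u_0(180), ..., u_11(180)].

Simulating step by step:
t=0: [261, 77, 44, 70, 347, 477, 35, 119, 324, 441, 463, 39]
t=1: [133, 122, 117, 121, 128, 110, 115, 127, 130, 116, 112, 116]
t=2: [189, 188, 187, 188, 188, 186, 187, 188, 188, 187, 187, 187]
t=3: [238, 238, 238, 238, 238, 238, 238, 238, 238, 238, 238, 238]
t=4: [250, 250, 250, 250, 250, 250, 250, 250, 250, 250, 250, 250]
t=5: [250, 250, 250, 250, 250, 250, 250, 250, 250, 250, 250, 250]

Answer: [250, 250, 250, 250, 250, 250, 250, 250, 250, 250, 250, 250]
Key observation: The state at step 4, [250, 250, 250, 250, 250, 250, 250, 250, 250, 250, 250, 250], reappears at step 5: the system is in a cycle of period 1 from step 4 on.  Therefore the state at step 180 equals the state at step 4 + ((180 - 4) mod 1) = 4, which is [250, 250, 250, 250, 250, 250, 250, 250, 250, 250, 250, 250].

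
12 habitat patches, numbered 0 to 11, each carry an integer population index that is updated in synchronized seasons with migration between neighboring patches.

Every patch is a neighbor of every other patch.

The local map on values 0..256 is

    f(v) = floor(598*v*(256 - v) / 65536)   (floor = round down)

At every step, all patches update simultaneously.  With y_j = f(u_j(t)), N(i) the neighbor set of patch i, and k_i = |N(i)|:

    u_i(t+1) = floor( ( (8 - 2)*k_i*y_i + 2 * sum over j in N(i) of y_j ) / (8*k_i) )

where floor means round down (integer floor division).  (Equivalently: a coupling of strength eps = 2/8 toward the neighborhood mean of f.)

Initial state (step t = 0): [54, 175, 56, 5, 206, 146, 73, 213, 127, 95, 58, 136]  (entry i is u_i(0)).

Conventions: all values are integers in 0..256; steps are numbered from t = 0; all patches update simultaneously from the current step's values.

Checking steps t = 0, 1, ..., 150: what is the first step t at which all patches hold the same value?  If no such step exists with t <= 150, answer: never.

Simulating step by step:
t=0: [54, 175, 56, 5, 206, 146, 73, 213, 127, 95, 58, 136]  (not all equal)
t=1: [102, 123, 104, 38, 97, 136, 118, 90, 138, 131, 105, 137]  (not all equal)
t=2: [142, 146, 142, 92, 139, 145, 145, 136, 145, 146, 142, 145]  (not all equal)
t=3: [146, 145, 146, 139, 147, 145, 145, 147, 145, 145, 146, 145]  (not all equal)
t=4: [146, 146, 146, 147, 146, 146, 146, 146, 146, 146, 146, 146]  (not all equal)
t=5: [146, 146, 146, 146, 146, 146, 146, 146, 146, 146, 146, 146]  (all equal)

Answer: 5
Key observation: Synchronization is absorbing here: once all patches are equal they stay equal, and step 5 is the first all-equal step.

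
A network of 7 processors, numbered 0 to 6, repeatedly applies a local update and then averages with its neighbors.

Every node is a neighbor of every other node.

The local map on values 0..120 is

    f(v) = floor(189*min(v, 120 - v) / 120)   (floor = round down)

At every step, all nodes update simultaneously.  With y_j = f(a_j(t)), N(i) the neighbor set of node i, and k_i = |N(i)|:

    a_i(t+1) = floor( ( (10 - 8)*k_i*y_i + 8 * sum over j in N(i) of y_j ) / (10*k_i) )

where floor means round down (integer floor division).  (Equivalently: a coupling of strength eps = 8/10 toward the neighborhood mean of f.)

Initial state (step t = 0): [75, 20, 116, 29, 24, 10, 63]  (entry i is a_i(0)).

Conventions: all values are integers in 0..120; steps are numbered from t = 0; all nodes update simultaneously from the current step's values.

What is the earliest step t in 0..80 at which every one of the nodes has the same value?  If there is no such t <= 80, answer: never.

Simulating step by step:
t=0: [75, 20, 116, 29, 24, 10, 63]  (not all equal)
t=1: [43, 41, 39, 42, 41, 40, 45]  (not all equal)
t=2: [65, 64, 64, 65, 64, 64, 65]  (not all equal)
t=3: [87, 87, 87, 87, 87, 87, 87]  (all equal)

Answer: 3
Key observation: Synchronization is absorbing here: once all nodes are equal they stay equal, and step 3 is the first all-equal step.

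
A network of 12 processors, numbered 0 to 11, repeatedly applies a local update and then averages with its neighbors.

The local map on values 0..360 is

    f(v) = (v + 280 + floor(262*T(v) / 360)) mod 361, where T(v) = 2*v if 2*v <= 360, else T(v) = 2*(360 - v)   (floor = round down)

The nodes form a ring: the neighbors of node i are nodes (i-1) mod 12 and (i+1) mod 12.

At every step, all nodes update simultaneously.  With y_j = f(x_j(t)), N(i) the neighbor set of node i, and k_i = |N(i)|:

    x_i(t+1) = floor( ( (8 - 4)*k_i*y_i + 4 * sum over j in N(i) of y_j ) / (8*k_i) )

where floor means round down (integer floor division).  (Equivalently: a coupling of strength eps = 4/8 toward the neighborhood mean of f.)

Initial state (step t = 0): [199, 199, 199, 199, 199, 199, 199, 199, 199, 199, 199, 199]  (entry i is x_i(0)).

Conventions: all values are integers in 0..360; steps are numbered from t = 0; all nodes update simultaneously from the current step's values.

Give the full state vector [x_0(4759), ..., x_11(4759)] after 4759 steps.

Answer: [304, 304, 304, 304, 304, 304, 304, 304, 304, 304, 304, 304]
Key observation: The state at step 7, [304, 304, 304, 304, 304, 304, 304, 304, 304, 304, 304, 304], reappears at step 8: the system is in a cycle of period 1 from step 7 on.  Therefore the state at step 4759 equals the state at step 7 + ((4759 - 7) mod 1) = 7, which is [304, 304, 304, 304, 304, 304, 304, 304, 304, 304, 304, 304].

Derivation:
t=0: [199, 199, 199, 199, 199, 199, 199, 199, 199, 199, 199, 199]
t=1: [352, 352, 352, 352, 352, 352, 352, 352, 352, 352, 352, 352]
t=2: [282, 282, 282, 282, 282, 282, 282, 282, 282, 282, 282, 282]
t=3: [314, 314, 314, 314, 314, 314, 314, 314, 314, 314, 314, 314]
t=4: [299, 299, 299, 299, 299, 299, 299, 299, 299, 299, 299, 299]
t=5: [306, 306, 306, 306, 306, 306, 306, 306, 306, 306, 306, 306]
t=6: [303, 303, 303, 303, 303, 303, 303, 303, 303, 303, 303, 303]
t=7: [304, 304, 304, 304, 304, 304, 304, 304, 304, 304, 304, 304]
t=8: [304, 304, 304, 304, 304, 304, 304, 304, 304, 304, 304, 304]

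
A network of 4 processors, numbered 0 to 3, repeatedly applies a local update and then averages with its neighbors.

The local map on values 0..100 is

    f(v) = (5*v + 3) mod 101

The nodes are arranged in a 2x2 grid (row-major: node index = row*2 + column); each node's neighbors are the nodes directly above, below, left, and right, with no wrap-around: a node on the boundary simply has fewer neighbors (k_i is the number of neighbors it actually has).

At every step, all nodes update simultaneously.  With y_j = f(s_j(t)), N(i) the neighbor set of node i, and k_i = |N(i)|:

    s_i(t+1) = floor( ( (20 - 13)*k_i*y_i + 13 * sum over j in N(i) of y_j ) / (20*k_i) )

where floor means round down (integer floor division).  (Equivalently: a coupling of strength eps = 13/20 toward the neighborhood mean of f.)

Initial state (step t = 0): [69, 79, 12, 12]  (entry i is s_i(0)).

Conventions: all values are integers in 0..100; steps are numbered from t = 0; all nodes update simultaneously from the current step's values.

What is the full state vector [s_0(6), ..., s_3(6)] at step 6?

Simulating step by step:
t=0: [69, 79, 12, 12]
t=1: [67, 68, 57, 73]
t=2: [53, 46, 62, 63]
t=3: [36, 37, 29, 18]
t=4: [72, 87, 73, 76]
t=5: [53, 57, 68, 60]
t=6: [64, 51, 35, 40]

Answer: [64, 51, 35, 40]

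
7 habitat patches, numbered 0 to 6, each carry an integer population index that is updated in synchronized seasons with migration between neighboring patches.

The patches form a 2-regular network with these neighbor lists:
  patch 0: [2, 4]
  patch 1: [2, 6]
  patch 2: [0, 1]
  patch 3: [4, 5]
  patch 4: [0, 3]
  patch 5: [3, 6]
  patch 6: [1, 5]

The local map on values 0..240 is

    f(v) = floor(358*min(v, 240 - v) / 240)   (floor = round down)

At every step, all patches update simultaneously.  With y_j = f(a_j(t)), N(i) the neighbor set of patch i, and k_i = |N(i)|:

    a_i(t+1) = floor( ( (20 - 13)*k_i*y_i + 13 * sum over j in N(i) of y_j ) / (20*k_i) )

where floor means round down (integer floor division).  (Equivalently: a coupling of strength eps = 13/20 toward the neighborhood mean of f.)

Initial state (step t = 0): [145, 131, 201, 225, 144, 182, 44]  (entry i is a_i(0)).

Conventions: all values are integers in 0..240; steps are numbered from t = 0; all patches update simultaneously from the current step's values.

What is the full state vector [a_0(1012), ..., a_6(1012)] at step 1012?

Answer: [165, 149, 168, 120, 145, 112, 125]
Key observation: The state at step 23, [119, 137, 117, 162, 143, 172, 158], reappears at step 25: the system is in a cycle of period 2 from step 23 on.  Therefore the state at step 1012 equals the state at step 23 + ((1012 - 23) mod 2) = 24, which is [165, 149, 168, 120, 145, 112, 125].

Derivation:
t=0: [145, 131, 201, 225, 144, 182, 44]
t=1: [114, 96, 118, 82, 103, 58, 103]
t=2: [166, 156, 163, 120, 148, 119, 127]
t=3: [120, 135, 116, 164, 141, 174, 156]
t=4: [166, 151, 169, 119, 146, 111, 126]
t=5: [118, 135, 115, 161, 142, 170, 156]
t=6: [164, 150, 167, 122, 146, 115, 128]
t=7: [120, 136, 118, 162, 142, 171, 157]
t=8: [167, 151, 170, 121, 146, 113, 126]
t=9: [117, 135, 114, 162, 141, 171, 157]
t=10: [163, 149, 166, 121, 145, 113, 126]
t=11: [121, 138, 119, 162, 143, 171, 157]
t=12: [166, 150, 168, 120, 145, 113, 125]
t=13: [119, 137, 116, 163, 143, 172, 158]
t=14: [164, 149, 167, 119, 144, 112, 125]
t=15: [121, 137, 118, 162, 144, 171, 158]
t=16: [165, 150, 168, 120, 145, 113, 125]
t=17: [119, 137, 117, 163, 143, 172, 158]
t=18: [165, 149, 168, 119, 144, 112, 125]
t=19: [120, 137, 117, 162, 143, 171, 158]
t=20: [166, 149, 168, 120, 146, 113, 125]
t=21: [118, 137, 117, 162, 142, 172, 158]
t=22: [165, 149, 167, 120, 146, 112, 125]
t=23: [119, 137, 117, 162, 143, 172, 158]
t=24: [165, 149, 168, 120, 145, 112, 125]
t=25: [119, 137, 117, 162, 143, 172, 158]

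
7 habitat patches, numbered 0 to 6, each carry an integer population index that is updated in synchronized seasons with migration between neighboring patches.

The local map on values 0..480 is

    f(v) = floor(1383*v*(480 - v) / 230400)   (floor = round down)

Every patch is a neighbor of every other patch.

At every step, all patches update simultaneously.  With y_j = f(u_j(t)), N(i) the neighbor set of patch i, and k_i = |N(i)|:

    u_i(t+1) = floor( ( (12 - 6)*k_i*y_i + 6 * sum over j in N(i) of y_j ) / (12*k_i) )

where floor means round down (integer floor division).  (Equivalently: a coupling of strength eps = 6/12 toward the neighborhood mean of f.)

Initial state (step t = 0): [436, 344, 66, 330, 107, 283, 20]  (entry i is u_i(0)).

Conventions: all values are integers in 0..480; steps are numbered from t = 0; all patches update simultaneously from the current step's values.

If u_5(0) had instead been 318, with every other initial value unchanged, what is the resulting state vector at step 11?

Simulating step by step:
t=0: [436, 344, 66, 330, 107, 318, 20]
t=1: [169, 238, 189, 245, 221, 250, 144]
t=2: [324, 336, 330, 336, 335, 336, 313]
t=3: [299, 293, 296, 293, 294, 293, 303]
t=4: [325, 326, 326, 326, 326, 326, 324]
t=5: [301, 301, 301, 301, 301, 301, 302]
t=6: [322, 322, 322, 322, 322, 322, 322]
t=7: [305, 305, 305, 305, 305, 305, 305]
t=8: [320, 320, 320, 320, 320, 320, 320]
t=9: [307, 307, 307, 307, 307, 307, 307]
t=10: [318, 318, 318, 318, 318, 318, 318]
t=11: [309, 309, 309, 309, 309, 309, 309]

Answer: [309, 309, 309, 309, 309, 309, 309]
Key observation: This trace re-runs the system from the modified initial state.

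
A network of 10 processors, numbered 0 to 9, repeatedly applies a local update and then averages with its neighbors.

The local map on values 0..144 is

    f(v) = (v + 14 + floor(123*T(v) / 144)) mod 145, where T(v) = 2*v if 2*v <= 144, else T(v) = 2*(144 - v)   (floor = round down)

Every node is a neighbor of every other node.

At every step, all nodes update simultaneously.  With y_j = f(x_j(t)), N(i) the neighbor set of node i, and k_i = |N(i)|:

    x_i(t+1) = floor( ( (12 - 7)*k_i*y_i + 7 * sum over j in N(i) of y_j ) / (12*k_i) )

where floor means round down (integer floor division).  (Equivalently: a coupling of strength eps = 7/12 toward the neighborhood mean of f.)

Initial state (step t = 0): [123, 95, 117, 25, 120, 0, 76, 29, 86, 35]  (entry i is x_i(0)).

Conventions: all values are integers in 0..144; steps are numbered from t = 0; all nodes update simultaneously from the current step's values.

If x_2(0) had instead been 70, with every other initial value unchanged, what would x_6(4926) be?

Simulating step by step:
t=0: [123, 95, 70, 25, 120, 0, 76, 29, 86, 35]
t=1: [46, 53, 57, 65, 47, 42, 58, 69, 56, 75]
t=2: [90, 46, 50, 57, 91, 86, 51, 61, 49, 63]
t=3: [43, 74, 27, 34, 43, 44, 28, 37, 26, 39]
t=4: [114, 90, 98, 105, 114, 115, 99, 108, 97, 110]
t=5: [38, 44, 41, 40, 38, 37, 41, 39, 42, 39]
t=6: [119, 125, 122, 121, 119, 118, 122, 120, 123, 120]
t=7: [29, 27, 28, 28, 29, 29, 28, 29, 28, 29]
t=8: [90, 89, 89, 89, 90, 90, 89, 90, 89, 90]
t=9: [51, 51, 51, 51, 51, 51, 51, 51, 51, 51]
t=10: [7, 7, 7, 7, 7, 7, 7, 7, 7, 7]
t=11: [32, 32, 32, 32, 32, 32, 32, 32, 32, 32]
t=12: [100, 100, 100, 100, 100, 100, 100, 100, 100, 100]
t=13: [44, 44, 44, 44, 44, 44, 44, 44, 44, 44]
t=14: [133, 133, 133, 133, 133, 133, 133, 133, 133, 133]
t=15: [20, 20, 20, 20, 20, 20, 20, 20, 20, 20]
t=16: [68, 68, 68, 68, 68, 68, 68, 68, 68, 68]
t=17: [53, 53, 53, 53, 53, 53, 53, 53, 53, 53]
t=18: [12, 12, 12, 12, 12, 12, 12, 12, 12, 12]
t=19: [46, 46, 46, 46, 46, 46, 46, 46, 46, 46]
t=20: [138, 138, 138, 138, 138, 138, 138, 138, 138, 138]
t=21: [17, 17, 17, 17, 17, 17, 17, 17, 17, 17]
t=22: [60, 60, 60, 60, 60, 60, 60, 60, 60, 60]
t=23: [31, 31, 31, 31, 31, 31, 31, 31, 31, 31]
t=24: [97, 97, 97, 97, 97, 97, 97, 97, 97, 97]
t=25: [46, 46, 46, 46, 46, 46, 46, 46, 46, 46]

Answer: x_6(4926) = 97
Key observation: The state at step 19, [46, 46, 46, 46, 46, 46, 46, 46, 46, 46], reappears at step 25: the system is in a cycle of period 6 from step 19 on.  Therefore the state at step 4926 equals the state at step 19 + ((4926 - 19) mod 6) = 24, which is [97, 97, 97, 97, 97, 97, 97, 97, 97, 97].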